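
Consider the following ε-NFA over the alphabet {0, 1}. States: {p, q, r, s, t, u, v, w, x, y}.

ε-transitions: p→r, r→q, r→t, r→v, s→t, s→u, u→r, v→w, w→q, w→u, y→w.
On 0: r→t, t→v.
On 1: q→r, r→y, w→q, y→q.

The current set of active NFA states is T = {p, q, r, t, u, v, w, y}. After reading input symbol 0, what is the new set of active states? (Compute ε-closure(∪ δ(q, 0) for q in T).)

r on 0 → {t}.
t on 0 → {v}.
No 0-transition from p, q, u, v, w, y.
Union after reading 0: {t, v}.
Now take the ε-closure:
From v via ε: add w.
From w via ε: add q, u.
From u via ε: add r.
No new states can be added; the closed set is {q, r, t, u, v, w}.

{q, r, t, u, v, w}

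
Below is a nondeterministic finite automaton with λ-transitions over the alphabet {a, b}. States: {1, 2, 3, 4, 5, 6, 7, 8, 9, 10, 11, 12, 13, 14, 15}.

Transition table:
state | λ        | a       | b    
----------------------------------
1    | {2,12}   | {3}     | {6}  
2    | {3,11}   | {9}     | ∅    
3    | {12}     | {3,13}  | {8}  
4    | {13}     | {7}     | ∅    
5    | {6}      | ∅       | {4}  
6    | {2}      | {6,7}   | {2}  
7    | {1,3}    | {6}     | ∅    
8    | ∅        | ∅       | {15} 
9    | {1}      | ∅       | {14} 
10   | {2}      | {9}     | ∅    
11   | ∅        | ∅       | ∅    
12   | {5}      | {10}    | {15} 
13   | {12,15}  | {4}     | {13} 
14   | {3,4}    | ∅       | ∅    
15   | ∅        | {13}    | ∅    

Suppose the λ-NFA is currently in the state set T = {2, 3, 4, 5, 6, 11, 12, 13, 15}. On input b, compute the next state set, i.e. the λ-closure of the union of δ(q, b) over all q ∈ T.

{2, 3, 4, 5, 6, 8, 11, 12, 13, 15}

3 on b → {8}.
5 on b → {4}.
6 on b → {2}.
12 on b → {15}.
13 on b → {13}.
No b-transition from 2, 4, 11, 15.
Union after reading b: {2, 4, 8, 13, 15}.
Now take the λ-closure:
From 2 via λ: add 3, 11.
From 13 via λ: add 12.
From 12 via λ: add 5.
From 5 via λ: add 6.
No new states can be added; the closed set is {2, 3, 4, 5, 6, 8, 11, 12, 13, 15}.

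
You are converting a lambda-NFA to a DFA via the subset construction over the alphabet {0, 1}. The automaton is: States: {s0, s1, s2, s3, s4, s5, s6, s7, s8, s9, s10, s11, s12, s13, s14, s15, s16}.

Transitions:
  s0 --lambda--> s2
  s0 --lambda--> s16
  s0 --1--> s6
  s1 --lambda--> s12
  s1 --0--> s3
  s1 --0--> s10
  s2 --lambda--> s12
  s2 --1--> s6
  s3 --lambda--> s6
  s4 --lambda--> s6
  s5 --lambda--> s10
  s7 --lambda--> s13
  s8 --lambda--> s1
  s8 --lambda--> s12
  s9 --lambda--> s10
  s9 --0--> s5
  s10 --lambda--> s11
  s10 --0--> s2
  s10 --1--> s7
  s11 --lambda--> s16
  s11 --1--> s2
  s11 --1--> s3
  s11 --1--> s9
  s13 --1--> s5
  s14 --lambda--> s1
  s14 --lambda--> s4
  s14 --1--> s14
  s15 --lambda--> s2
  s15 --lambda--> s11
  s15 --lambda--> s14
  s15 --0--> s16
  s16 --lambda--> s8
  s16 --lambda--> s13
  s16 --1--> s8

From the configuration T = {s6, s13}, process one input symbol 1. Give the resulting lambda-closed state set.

{s1, s5, s8, s10, s11, s12, s13, s16}

s13 on 1 → {s5}.
No 1-transition from s6.
Union after reading 1: {s5}.
Now take the lambda-closure:
From s5 via lambda: add s10.
From s10 via lambda: add s11.
From s11 via lambda: add s16.
From s16 via lambda: add s8, s13.
From s8 via lambda: add s1, s12.
No new states can be added; the closed set is {s1, s5, s8, s10, s11, s12, s13, s16}.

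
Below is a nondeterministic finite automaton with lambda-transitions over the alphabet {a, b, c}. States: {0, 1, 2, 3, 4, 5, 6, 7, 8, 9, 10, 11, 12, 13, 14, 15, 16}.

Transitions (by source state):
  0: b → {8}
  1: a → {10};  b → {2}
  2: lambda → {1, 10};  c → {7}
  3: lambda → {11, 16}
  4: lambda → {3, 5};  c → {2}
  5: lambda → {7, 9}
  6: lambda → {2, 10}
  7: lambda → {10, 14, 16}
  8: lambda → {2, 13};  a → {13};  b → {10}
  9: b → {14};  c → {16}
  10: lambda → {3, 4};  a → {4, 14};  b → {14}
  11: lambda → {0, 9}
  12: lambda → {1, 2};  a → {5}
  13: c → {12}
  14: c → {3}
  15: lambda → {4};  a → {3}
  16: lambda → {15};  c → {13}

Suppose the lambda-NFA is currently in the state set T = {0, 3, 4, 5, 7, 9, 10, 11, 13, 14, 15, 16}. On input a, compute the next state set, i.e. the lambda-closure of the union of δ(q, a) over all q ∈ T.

10 on a → {4, 14}.
15 on a → {3}.
No a-transition from 0, 3, 4, 5, 7, 9, 11, 13, 14, 16.
Union after reading a: {3, 4, 14}.
Now take the lambda-closure:
From 3 via lambda: add 11, 16.
From 4 via lambda: add 5.
From 5 via lambda: add 7, 9.
From 11 via lambda: add 0.
From 16 via lambda: add 15.
From 7 via lambda: add 10.
No new states can be added; the closed set is {0, 3, 4, 5, 7, 9, 10, 11, 14, 15, 16}.

{0, 3, 4, 5, 7, 9, 10, 11, 14, 15, 16}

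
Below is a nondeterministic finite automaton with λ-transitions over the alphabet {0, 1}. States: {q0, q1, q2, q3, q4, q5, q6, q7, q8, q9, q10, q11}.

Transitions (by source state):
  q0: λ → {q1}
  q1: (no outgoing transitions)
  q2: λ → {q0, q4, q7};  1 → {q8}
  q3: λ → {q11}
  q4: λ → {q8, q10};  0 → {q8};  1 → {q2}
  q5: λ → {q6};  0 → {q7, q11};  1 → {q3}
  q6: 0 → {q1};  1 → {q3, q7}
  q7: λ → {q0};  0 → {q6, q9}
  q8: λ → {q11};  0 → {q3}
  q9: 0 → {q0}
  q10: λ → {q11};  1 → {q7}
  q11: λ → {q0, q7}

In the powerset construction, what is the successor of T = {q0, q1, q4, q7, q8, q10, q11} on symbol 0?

{q0, q1, q3, q6, q7, q8, q9, q11}

q4 on 0 → {q8}.
q7 on 0 → {q6, q9}.
q8 on 0 → {q3}.
No 0-transition from q0, q1, q10, q11.
Union after reading 0: {q3, q6, q8, q9}.
Now take the λ-closure:
From q3 via λ: add q11.
From q11 via λ: add q0, q7.
From q0 via λ: add q1.
No new states can be added; the closed set is {q0, q1, q3, q6, q7, q8, q9, q11}.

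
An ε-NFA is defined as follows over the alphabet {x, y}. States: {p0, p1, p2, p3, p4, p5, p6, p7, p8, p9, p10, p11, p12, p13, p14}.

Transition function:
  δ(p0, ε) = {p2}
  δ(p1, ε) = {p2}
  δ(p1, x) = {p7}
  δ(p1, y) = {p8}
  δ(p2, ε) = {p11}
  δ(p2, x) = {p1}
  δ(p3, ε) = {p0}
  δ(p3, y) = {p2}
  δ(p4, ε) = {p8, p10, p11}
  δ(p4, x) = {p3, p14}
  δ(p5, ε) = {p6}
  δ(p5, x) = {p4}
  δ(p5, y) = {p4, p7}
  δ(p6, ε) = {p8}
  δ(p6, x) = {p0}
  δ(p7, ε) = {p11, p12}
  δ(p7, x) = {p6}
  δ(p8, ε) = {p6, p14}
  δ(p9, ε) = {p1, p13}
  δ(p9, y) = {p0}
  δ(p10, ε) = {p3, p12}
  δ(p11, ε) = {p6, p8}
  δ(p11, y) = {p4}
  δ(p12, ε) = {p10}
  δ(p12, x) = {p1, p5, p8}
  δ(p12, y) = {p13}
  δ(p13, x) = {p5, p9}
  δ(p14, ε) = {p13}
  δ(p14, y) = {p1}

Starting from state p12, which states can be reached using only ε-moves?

{p0, p2, p3, p6, p8, p10, p11, p12, p13, p14}

Start with {p12}.
From p12 via ε: add p10.
From p10 via ε: add p3.
From p3 via ε: add p0.
From p0 via ε: add p2.
From p2 via ε: add p11.
From p11 via ε: add p6, p8.
From p8 via ε: add p14.
From p14 via ε: add p13.
No new states can be added; the closed set is {p0, p2, p3, p6, p8, p10, p11, p12, p13, p14}.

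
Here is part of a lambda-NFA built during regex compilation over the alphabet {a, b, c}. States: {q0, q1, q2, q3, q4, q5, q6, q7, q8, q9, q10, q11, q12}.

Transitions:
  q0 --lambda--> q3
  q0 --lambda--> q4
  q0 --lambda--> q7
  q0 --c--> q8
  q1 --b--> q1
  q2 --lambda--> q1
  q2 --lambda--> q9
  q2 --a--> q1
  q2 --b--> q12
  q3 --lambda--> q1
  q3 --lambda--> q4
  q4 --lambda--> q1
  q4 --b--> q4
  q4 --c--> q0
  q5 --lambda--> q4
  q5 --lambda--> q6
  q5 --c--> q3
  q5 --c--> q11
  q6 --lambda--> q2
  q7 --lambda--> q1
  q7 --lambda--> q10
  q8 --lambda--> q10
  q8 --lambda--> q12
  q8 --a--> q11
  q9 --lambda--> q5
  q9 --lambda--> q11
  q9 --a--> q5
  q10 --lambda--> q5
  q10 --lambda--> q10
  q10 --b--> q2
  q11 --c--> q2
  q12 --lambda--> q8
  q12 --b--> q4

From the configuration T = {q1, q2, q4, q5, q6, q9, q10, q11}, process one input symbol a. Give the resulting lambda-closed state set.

q2 on a → {q1}.
q9 on a → {q5}.
No a-transition from q1, q4, q5, q6, q10, q11.
Union after reading a: {q1, q5}.
Now take the lambda-closure:
From q5 via lambda: add q4, q6.
From q6 via lambda: add q2.
From q2 via lambda: add q9.
From q9 via lambda: add q11.
No new states can be added; the closed set is {q1, q2, q4, q5, q6, q9, q11}.

{q1, q2, q4, q5, q6, q9, q11}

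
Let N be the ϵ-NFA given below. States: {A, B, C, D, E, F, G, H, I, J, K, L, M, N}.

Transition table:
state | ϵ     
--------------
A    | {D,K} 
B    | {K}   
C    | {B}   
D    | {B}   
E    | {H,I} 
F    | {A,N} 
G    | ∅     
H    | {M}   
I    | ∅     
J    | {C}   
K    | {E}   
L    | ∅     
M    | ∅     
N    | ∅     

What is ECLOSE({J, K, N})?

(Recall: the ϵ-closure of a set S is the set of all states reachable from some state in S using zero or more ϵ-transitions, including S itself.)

{B, C, E, H, I, J, K, M, N}

Start with {J, K, N}.
From J via ϵ: add C.
From K via ϵ: add E.
From C via ϵ: add B.
From E via ϵ: add H, I.
From H via ϵ: add M.
No new states can be added; the closed set is {B, C, E, H, I, J, K, M, N}.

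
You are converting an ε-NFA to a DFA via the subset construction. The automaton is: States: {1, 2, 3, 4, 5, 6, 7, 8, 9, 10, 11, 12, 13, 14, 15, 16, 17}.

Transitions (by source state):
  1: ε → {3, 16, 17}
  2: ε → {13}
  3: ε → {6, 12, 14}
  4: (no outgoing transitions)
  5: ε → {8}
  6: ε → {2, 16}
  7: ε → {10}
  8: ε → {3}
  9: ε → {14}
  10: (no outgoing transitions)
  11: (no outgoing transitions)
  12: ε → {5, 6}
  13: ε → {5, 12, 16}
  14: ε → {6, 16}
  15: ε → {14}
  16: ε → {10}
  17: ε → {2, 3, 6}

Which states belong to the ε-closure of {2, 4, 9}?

Start with {2, 4, 9}.
From 2 via ε: add 13.
From 9 via ε: add 14.
From 13 via ε: add 5, 12, 16.
From 14 via ε: add 6.
From 5 via ε: add 8.
From 16 via ε: add 10.
From 8 via ε: add 3.
No new states can be added; the closed set is {2, 3, 4, 5, 6, 8, 9, 10, 12, 13, 14, 16}.

{2, 3, 4, 5, 6, 8, 9, 10, 12, 13, 14, 16}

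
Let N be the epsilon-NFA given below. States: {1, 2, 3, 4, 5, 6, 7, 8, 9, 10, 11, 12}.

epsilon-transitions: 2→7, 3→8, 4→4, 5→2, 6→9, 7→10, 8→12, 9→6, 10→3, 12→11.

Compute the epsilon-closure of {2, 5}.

{2, 3, 5, 7, 8, 10, 11, 12}

Start with {2, 5}.
From 2 via epsilon: add 7.
From 7 via epsilon: add 10.
From 10 via epsilon: add 3.
From 3 via epsilon: add 8.
From 8 via epsilon: add 12.
From 12 via epsilon: add 11.
No new states can be added; the closed set is {2, 3, 5, 7, 8, 10, 11, 12}.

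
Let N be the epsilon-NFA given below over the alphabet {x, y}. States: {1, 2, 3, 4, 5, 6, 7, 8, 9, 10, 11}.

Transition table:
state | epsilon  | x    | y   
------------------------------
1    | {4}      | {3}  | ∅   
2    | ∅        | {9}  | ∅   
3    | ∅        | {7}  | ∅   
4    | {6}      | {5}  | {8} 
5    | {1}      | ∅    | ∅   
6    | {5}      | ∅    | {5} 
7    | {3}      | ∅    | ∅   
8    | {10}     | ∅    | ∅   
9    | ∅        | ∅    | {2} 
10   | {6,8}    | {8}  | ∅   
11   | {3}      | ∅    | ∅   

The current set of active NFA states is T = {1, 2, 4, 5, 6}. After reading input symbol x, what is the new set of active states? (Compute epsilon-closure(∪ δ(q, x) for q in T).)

{1, 3, 4, 5, 6, 9}

1 on x → {3}.
2 on x → {9}.
4 on x → {5}.
No x-transition from 5, 6.
Union after reading x: {3, 5, 9}.
Now take the epsilon-closure:
From 5 via epsilon: add 1.
From 1 via epsilon: add 4.
From 4 via epsilon: add 6.
No new states can be added; the closed set is {1, 3, 4, 5, 6, 9}.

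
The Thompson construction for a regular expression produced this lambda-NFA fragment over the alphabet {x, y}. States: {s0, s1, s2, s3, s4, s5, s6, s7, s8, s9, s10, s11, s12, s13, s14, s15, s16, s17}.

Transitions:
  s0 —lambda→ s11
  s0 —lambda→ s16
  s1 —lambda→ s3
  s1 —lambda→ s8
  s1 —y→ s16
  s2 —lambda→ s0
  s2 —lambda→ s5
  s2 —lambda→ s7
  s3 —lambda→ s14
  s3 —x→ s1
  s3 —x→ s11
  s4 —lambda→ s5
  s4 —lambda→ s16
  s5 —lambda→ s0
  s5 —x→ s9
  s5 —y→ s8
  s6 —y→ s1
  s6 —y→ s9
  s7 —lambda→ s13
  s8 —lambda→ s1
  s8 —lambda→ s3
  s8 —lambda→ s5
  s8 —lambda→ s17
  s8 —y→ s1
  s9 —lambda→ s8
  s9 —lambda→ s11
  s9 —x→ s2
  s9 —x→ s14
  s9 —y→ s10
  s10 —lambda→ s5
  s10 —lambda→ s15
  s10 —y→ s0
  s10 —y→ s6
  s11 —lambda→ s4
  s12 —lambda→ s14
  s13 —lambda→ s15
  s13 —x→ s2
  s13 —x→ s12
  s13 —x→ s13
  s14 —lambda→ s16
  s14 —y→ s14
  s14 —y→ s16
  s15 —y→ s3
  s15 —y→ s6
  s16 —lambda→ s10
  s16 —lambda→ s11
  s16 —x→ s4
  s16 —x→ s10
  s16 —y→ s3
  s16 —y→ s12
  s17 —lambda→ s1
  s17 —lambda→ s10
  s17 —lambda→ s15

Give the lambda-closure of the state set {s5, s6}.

{s0, s4, s5, s6, s10, s11, s15, s16}

Start with {s5, s6}.
From s5 via lambda: add s0.
From s0 via lambda: add s11, s16.
From s11 via lambda: add s4.
From s16 via lambda: add s10.
From s10 via lambda: add s15.
No new states can be added; the closed set is {s0, s4, s5, s6, s10, s11, s15, s16}.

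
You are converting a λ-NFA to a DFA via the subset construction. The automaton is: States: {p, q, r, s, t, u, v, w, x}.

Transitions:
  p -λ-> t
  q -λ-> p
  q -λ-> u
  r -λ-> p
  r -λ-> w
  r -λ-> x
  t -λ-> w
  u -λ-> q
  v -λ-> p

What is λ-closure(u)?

{p, q, t, u, w}

Start with {u}.
From u via λ: add q.
From q via λ: add p.
From p via λ: add t.
From t via λ: add w.
No new states can be added; the closed set is {p, q, t, u, w}.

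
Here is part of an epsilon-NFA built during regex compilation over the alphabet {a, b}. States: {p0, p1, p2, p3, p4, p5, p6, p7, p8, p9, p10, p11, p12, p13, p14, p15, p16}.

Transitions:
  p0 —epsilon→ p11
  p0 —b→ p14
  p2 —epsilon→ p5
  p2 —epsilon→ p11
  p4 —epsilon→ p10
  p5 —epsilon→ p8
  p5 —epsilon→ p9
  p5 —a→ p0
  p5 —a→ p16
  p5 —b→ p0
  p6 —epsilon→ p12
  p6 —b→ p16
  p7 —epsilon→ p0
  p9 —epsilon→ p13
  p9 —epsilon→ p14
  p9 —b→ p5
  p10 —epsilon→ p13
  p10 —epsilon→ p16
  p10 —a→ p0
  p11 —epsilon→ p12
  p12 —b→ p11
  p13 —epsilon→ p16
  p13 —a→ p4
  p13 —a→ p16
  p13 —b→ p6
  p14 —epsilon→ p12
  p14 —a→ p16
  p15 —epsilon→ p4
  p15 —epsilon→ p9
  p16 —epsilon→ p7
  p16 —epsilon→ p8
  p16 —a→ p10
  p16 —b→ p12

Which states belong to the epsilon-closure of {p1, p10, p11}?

{p0, p1, p7, p8, p10, p11, p12, p13, p16}

Start with {p1, p10, p11}.
From p10 via epsilon: add p13, p16.
From p11 via epsilon: add p12.
From p16 via epsilon: add p7, p8.
From p7 via epsilon: add p0.
No new states can be added; the closed set is {p0, p1, p7, p8, p10, p11, p12, p13, p16}.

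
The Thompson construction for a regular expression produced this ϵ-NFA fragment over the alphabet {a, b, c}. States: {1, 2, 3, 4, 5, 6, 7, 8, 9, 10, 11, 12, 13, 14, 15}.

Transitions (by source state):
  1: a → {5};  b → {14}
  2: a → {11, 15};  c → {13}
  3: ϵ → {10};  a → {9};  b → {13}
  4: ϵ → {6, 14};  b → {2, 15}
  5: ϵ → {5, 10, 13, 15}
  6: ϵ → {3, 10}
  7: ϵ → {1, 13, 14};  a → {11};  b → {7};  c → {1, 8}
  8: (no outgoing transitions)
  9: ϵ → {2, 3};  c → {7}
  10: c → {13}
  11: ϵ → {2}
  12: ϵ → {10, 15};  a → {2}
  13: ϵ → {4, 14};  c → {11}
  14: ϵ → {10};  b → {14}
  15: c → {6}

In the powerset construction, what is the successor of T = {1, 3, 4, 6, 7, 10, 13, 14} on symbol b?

{1, 2, 3, 4, 6, 7, 10, 13, 14, 15}

1 on b → {14}.
3 on b → {13}.
4 on b → {2, 15}.
7 on b → {7}.
14 on b → {14}.
No b-transition from 6, 10, 13.
Union after reading b: {2, 7, 13, 14, 15}.
Now take the ϵ-closure:
From 7 via ϵ: add 1.
From 13 via ϵ: add 4.
From 14 via ϵ: add 10.
From 4 via ϵ: add 6.
From 6 via ϵ: add 3.
No new states can be added; the closed set is {1, 2, 3, 4, 6, 7, 10, 13, 14, 15}.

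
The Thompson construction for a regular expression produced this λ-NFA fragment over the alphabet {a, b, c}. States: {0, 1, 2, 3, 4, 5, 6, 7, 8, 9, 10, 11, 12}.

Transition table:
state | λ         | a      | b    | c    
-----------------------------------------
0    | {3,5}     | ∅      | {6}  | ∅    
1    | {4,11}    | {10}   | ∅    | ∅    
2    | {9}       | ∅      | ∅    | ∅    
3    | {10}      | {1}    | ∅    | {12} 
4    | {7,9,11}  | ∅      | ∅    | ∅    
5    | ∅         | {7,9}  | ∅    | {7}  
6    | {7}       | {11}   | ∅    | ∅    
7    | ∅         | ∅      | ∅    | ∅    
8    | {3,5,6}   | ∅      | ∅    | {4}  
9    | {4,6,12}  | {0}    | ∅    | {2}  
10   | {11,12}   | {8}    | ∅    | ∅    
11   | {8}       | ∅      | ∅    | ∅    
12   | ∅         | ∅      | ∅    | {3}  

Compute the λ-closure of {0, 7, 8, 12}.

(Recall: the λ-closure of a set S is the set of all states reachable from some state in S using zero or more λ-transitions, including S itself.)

Start with {0, 7, 8, 12}.
From 0 via λ: add 3, 5.
From 8 via λ: add 6.
From 3 via λ: add 10.
From 10 via λ: add 11.
No new states can be added; the closed set is {0, 3, 5, 6, 7, 8, 10, 11, 12}.

{0, 3, 5, 6, 7, 8, 10, 11, 12}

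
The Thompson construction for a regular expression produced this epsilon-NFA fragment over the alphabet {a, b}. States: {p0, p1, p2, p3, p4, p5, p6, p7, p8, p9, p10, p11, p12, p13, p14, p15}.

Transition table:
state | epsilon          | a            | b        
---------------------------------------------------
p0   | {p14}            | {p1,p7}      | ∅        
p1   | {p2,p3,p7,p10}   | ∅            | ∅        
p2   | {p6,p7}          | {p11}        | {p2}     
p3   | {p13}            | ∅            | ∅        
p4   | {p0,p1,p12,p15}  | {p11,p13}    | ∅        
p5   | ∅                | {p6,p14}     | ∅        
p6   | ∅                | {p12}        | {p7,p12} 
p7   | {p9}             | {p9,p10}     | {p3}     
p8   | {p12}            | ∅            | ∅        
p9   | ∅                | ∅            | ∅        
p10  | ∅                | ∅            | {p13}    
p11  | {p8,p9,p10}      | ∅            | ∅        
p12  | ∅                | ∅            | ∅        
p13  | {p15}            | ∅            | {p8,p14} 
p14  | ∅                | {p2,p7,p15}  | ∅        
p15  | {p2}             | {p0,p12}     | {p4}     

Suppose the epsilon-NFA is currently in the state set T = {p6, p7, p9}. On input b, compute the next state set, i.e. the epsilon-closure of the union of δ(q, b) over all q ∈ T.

{p2, p3, p6, p7, p9, p12, p13, p15}

p6 on b → {p7, p12}.
p7 on b → {p3}.
No b-transition from p9.
Union after reading b: {p3, p7, p12}.
Now take the epsilon-closure:
From p3 via epsilon: add p13.
From p7 via epsilon: add p9.
From p13 via epsilon: add p15.
From p15 via epsilon: add p2.
From p2 via epsilon: add p6.
No new states can be added; the closed set is {p2, p3, p6, p7, p9, p12, p13, p15}.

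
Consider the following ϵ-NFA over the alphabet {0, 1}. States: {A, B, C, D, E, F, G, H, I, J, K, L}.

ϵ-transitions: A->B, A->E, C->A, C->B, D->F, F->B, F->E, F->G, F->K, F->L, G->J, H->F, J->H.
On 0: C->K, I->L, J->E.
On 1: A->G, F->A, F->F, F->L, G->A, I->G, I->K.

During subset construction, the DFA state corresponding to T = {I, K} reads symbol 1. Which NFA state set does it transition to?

I on 1 → {G, K}.
No 1-transition from K.
Union after reading 1: {G, K}.
Now take the ϵ-closure:
From G via ϵ: add J.
From J via ϵ: add H.
From H via ϵ: add F.
From F via ϵ: add B, E, L.
No new states can be added; the closed set is {B, E, F, G, H, J, K, L}.

{B, E, F, G, H, J, K, L}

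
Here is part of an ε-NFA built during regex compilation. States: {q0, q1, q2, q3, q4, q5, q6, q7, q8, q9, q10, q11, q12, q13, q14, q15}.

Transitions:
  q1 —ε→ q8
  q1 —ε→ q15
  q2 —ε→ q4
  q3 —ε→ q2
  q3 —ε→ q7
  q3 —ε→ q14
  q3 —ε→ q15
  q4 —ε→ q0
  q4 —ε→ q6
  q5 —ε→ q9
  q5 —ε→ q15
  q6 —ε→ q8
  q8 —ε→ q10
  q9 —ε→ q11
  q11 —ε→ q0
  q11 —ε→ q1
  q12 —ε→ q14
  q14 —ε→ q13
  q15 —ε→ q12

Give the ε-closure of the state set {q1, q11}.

Start with {q1, q11}.
From q1 via ε: add q8, q15.
From q11 via ε: add q0.
From q8 via ε: add q10.
From q15 via ε: add q12.
From q12 via ε: add q14.
From q14 via ε: add q13.
No new states can be added; the closed set is {q0, q1, q8, q10, q11, q12, q13, q14, q15}.

{q0, q1, q8, q10, q11, q12, q13, q14, q15}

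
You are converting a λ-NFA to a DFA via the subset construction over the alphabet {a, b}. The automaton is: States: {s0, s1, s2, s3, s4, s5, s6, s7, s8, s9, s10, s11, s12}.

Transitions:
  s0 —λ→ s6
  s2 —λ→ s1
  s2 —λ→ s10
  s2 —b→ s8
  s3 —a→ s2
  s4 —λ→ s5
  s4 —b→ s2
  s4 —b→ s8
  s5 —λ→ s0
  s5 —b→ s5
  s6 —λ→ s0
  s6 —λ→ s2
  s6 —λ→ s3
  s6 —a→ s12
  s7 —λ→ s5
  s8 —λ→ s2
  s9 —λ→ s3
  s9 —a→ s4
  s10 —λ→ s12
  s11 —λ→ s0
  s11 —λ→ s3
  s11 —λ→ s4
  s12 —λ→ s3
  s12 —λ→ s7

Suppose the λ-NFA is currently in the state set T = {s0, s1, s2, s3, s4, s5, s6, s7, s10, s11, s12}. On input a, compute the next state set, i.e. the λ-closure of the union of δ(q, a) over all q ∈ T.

{s0, s1, s2, s3, s5, s6, s7, s10, s12}

s3 on a → {s2}.
s6 on a → {s12}.
No a-transition from s0, s1, s2, s4, s5, s7, s10, s11, s12.
Union after reading a: {s2, s12}.
Now take the λ-closure:
From s2 via λ: add s1, s10.
From s12 via λ: add s3, s7.
From s7 via λ: add s5.
From s5 via λ: add s0.
From s0 via λ: add s6.
No new states can be added; the closed set is {s0, s1, s2, s3, s5, s6, s7, s10, s12}.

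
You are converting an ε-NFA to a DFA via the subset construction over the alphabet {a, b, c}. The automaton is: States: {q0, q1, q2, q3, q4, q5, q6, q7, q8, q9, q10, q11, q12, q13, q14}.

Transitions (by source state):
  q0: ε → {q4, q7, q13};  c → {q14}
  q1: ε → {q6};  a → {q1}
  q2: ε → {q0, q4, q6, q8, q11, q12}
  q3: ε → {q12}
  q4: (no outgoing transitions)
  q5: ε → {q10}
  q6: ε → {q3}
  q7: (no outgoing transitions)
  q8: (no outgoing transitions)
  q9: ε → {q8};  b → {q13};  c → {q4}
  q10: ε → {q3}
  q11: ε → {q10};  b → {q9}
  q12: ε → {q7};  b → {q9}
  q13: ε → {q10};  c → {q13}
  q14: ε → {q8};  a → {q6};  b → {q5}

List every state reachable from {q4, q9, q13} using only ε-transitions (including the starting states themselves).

Start with {q4, q9, q13}.
From q9 via ε: add q8.
From q13 via ε: add q10.
From q10 via ε: add q3.
From q3 via ε: add q12.
From q12 via ε: add q7.
No new states can be added; the closed set is {q3, q4, q7, q8, q9, q10, q12, q13}.

{q3, q4, q7, q8, q9, q10, q12, q13}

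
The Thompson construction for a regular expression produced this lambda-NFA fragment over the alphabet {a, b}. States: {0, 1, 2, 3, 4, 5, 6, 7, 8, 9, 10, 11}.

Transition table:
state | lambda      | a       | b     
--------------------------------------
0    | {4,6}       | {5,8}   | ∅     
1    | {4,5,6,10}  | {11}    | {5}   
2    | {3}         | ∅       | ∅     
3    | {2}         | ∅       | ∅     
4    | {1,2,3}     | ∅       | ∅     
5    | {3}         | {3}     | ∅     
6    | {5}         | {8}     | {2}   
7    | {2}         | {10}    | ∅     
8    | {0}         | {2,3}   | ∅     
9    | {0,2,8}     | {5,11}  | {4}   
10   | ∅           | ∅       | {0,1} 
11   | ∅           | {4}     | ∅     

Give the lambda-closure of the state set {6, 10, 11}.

Start with {6, 10, 11}.
From 6 via lambda: add 5.
From 5 via lambda: add 3.
From 3 via lambda: add 2.
No new states can be added; the closed set is {2, 3, 5, 6, 10, 11}.

{2, 3, 5, 6, 10, 11}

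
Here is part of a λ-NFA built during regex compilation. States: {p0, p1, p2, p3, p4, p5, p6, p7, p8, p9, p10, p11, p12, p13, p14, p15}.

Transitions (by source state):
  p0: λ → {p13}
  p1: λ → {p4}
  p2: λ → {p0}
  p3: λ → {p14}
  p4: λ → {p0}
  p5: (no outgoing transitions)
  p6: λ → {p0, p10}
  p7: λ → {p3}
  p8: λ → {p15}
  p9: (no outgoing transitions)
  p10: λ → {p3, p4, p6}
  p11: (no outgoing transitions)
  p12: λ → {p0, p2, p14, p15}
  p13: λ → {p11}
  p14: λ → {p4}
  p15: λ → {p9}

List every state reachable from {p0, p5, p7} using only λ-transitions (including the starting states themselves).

Start with {p0, p5, p7}.
From p0 via λ: add p13.
From p7 via λ: add p3.
From p3 via λ: add p14.
From p13 via λ: add p11.
From p14 via λ: add p4.
No new states can be added; the closed set is {p0, p3, p4, p5, p7, p11, p13, p14}.

{p0, p3, p4, p5, p7, p11, p13, p14}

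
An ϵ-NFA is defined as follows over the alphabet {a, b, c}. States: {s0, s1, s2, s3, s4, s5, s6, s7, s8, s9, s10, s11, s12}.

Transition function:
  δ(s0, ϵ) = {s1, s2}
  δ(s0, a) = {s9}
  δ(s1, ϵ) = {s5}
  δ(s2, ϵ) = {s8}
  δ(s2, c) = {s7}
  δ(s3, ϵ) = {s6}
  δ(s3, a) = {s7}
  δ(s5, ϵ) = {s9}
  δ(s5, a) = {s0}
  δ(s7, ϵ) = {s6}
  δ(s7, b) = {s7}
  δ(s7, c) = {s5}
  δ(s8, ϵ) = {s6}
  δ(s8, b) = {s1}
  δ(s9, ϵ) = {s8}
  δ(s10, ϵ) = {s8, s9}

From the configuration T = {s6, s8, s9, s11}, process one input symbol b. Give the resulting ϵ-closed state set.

{s1, s5, s6, s8, s9}

s8 on b → {s1}.
No b-transition from s6, s9, s11.
Union after reading b: {s1}.
Now take the ϵ-closure:
From s1 via ϵ: add s5.
From s5 via ϵ: add s9.
From s9 via ϵ: add s8.
From s8 via ϵ: add s6.
No new states can be added; the closed set is {s1, s5, s6, s8, s9}.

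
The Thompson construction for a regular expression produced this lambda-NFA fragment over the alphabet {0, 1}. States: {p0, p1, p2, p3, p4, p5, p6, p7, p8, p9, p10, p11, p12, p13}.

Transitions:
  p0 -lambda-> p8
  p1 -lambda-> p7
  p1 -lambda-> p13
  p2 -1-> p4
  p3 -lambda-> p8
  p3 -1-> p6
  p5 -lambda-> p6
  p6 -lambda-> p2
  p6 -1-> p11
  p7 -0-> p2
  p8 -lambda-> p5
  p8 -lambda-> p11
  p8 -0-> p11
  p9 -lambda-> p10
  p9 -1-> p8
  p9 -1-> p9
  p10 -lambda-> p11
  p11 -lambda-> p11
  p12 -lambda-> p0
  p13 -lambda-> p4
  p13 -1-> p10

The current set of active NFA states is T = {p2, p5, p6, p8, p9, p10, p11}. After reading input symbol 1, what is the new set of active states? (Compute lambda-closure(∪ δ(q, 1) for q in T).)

p2 on 1 → {p4}.
p6 on 1 → {p11}.
p9 on 1 → {p8, p9}.
No 1-transition from p5, p8, p10, p11.
Union after reading 1: {p4, p8, p9, p11}.
Now take the lambda-closure:
From p8 via lambda: add p5.
From p9 via lambda: add p10.
From p5 via lambda: add p6.
From p6 via lambda: add p2.
No new states can be added; the closed set is {p2, p4, p5, p6, p8, p9, p10, p11}.

{p2, p4, p5, p6, p8, p9, p10, p11}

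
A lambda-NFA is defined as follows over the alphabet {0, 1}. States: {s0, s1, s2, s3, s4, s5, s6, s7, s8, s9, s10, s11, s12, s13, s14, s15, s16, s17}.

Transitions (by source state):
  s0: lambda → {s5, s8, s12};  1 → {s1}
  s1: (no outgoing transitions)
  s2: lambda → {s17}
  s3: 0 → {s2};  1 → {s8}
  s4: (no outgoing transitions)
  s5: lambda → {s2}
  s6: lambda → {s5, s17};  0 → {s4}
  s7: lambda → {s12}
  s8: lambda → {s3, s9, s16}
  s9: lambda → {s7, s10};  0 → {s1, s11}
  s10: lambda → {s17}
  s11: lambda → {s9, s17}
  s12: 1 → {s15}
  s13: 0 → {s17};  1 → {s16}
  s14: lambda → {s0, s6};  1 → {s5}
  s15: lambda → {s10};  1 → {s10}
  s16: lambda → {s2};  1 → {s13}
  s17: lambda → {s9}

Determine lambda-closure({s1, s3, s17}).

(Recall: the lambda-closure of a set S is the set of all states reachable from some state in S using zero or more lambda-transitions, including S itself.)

{s1, s3, s7, s9, s10, s12, s17}

Start with {s1, s3, s17}.
From s17 via lambda: add s9.
From s9 via lambda: add s7, s10.
From s7 via lambda: add s12.
No new states can be added; the closed set is {s1, s3, s7, s9, s10, s12, s17}.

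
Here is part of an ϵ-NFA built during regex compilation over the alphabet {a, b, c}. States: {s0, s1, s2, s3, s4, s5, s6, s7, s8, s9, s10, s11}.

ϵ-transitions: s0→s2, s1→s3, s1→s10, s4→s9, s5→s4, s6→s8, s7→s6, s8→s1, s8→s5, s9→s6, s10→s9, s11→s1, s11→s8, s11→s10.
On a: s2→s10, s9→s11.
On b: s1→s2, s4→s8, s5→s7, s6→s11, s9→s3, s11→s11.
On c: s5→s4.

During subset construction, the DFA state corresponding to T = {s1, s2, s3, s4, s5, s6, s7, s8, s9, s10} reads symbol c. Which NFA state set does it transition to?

{s1, s3, s4, s5, s6, s8, s9, s10}

s5 on c → {s4}.
No c-transition from s1, s2, s3, s4, s6, s7, s8, s9, s10.
Union after reading c: {s4}.
Now take the ϵ-closure:
From s4 via ϵ: add s9.
From s9 via ϵ: add s6.
From s6 via ϵ: add s8.
From s8 via ϵ: add s1, s5.
From s1 via ϵ: add s3, s10.
No new states can be added; the closed set is {s1, s3, s4, s5, s6, s8, s9, s10}.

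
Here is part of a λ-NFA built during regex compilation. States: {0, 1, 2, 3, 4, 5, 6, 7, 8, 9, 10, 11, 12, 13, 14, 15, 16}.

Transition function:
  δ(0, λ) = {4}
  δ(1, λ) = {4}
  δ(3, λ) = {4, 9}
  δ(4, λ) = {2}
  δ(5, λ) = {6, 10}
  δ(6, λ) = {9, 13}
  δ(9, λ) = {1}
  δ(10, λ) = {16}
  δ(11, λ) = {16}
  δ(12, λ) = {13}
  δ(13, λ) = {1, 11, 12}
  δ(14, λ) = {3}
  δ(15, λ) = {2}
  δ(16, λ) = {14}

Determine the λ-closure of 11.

Start with {11}.
From 11 via λ: add 16.
From 16 via λ: add 14.
From 14 via λ: add 3.
From 3 via λ: add 4, 9.
From 4 via λ: add 2.
From 9 via λ: add 1.
No new states can be added; the closed set is {1, 2, 3, 4, 9, 11, 14, 16}.

{1, 2, 3, 4, 9, 11, 14, 16}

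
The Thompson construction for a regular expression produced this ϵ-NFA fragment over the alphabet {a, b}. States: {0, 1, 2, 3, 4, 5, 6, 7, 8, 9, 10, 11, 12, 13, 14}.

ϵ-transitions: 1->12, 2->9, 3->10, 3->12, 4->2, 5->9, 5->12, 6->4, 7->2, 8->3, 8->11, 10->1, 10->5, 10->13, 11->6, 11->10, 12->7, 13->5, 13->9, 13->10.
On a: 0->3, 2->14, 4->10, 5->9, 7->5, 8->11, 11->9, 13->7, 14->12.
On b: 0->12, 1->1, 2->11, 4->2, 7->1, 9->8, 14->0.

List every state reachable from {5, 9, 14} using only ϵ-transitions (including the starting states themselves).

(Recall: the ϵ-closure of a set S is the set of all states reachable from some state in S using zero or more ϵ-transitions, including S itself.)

{2, 5, 7, 9, 12, 14}

Start with {5, 9, 14}.
From 5 via ϵ: add 12.
From 12 via ϵ: add 7.
From 7 via ϵ: add 2.
No new states can be added; the closed set is {2, 5, 7, 9, 12, 14}.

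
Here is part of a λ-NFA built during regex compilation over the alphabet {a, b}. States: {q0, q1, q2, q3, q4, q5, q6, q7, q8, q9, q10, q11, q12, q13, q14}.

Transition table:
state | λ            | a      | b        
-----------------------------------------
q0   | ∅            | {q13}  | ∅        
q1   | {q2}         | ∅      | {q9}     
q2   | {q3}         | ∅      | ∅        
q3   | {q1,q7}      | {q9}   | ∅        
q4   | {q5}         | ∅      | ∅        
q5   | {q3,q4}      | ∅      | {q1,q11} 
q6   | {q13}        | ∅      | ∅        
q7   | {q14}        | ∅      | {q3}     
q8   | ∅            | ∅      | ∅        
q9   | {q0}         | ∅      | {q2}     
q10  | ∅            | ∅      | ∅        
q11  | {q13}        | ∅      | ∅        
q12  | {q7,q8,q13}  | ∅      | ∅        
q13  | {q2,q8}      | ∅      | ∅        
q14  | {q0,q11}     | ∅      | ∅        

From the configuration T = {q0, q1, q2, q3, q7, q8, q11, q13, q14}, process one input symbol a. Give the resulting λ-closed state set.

q0 on a → {q13}.
q3 on a → {q9}.
No a-transition from q1, q2, q7, q8, q11, q13, q14.
Union after reading a: {q9, q13}.
Now take the λ-closure:
From q9 via λ: add q0.
From q13 via λ: add q2, q8.
From q2 via λ: add q3.
From q3 via λ: add q1, q7.
From q7 via λ: add q14.
From q14 via λ: add q11.
No new states can be added; the closed set is {q0, q1, q2, q3, q7, q8, q9, q11, q13, q14}.

{q0, q1, q2, q3, q7, q8, q9, q11, q13, q14}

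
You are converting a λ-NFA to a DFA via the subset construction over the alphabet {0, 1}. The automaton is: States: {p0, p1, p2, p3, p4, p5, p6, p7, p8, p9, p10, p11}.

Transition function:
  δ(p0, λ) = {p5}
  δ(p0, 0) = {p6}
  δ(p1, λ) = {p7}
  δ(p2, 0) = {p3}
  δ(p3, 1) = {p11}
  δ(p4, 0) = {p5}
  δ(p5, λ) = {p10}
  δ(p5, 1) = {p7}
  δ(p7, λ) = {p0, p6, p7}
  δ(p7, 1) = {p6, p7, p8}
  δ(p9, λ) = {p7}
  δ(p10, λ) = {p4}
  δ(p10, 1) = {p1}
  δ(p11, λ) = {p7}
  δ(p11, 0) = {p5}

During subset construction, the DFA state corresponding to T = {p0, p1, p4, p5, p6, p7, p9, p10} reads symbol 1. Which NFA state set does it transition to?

p5 on 1 → {p7}.
p7 on 1 → {p6, p7, p8}.
p10 on 1 → {p1}.
No 1-transition from p0, p1, p4, p6, p9.
Union after reading 1: {p1, p6, p7, p8}.
Now take the λ-closure:
From p7 via λ: add p0.
From p0 via λ: add p5.
From p5 via λ: add p10.
From p10 via λ: add p4.
No new states can be added; the closed set is {p0, p1, p4, p5, p6, p7, p8, p10}.

{p0, p1, p4, p5, p6, p7, p8, p10}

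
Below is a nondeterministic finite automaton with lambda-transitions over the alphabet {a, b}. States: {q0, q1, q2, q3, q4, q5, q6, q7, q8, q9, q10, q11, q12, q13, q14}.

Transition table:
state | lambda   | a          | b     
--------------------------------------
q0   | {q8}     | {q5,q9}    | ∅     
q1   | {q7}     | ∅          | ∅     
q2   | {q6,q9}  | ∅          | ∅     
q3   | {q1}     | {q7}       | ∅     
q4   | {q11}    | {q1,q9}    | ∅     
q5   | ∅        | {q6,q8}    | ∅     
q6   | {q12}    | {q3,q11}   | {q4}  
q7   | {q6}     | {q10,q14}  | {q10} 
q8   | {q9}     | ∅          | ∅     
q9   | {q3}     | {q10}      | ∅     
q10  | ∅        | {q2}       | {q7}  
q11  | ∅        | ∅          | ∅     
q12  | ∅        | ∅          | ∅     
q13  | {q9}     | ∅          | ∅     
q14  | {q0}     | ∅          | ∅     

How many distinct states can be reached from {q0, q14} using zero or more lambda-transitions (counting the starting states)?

9

Start with {q0, q14}.
From q0 via lambda: add q8.
From q8 via lambda: add q9.
From q9 via lambda: add q3.
From q3 via lambda: add q1.
From q1 via lambda: add q7.
From q7 via lambda: add q6.
From q6 via lambda: add q12.
lambda-closure = {q0, q1, q3, q6, q7, q8, q9, q12, q14}, which has 9 states.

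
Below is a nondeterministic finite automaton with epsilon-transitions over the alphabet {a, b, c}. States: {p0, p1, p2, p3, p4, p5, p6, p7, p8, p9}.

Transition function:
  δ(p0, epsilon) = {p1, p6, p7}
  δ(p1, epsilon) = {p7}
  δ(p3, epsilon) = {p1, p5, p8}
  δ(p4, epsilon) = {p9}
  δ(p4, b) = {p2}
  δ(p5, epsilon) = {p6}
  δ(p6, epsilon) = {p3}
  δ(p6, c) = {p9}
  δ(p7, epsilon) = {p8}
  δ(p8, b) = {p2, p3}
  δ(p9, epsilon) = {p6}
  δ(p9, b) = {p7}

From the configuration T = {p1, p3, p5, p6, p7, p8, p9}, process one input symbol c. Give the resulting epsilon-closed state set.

{p1, p3, p5, p6, p7, p8, p9}

p6 on c → {p9}.
No c-transition from p1, p3, p5, p7, p8, p9.
Union after reading c: {p9}.
Now take the epsilon-closure:
From p9 via epsilon: add p6.
From p6 via epsilon: add p3.
From p3 via epsilon: add p1, p5, p8.
From p1 via epsilon: add p7.
No new states can be added; the closed set is {p1, p3, p5, p6, p7, p8, p9}.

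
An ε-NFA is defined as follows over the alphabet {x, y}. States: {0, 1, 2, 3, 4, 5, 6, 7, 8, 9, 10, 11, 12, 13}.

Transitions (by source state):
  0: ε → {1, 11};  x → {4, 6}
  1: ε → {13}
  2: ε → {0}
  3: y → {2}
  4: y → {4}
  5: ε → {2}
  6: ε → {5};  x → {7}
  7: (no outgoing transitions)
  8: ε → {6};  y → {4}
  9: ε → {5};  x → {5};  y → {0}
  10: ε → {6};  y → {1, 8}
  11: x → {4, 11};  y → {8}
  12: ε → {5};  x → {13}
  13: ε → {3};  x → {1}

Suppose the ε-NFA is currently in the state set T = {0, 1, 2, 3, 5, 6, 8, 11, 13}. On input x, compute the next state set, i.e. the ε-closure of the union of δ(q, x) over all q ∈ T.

{0, 1, 2, 3, 4, 5, 6, 7, 11, 13}

0 on x → {4, 6}.
6 on x → {7}.
11 on x → {4, 11}.
13 on x → {1}.
No x-transition from 1, 2, 3, 5, 8.
Union after reading x: {1, 4, 6, 7, 11}.
Now take the ε-closure:
From 1 via ε: add 13.
From 6 via ε: add 5.
From 5 via ε: add 2.
From 13 via ε: add 3.
From 2 via ε: add 0.
No new states can be added; the closed set is {0, 1, 2, 3, 4, 5, 6, 7, 11, 13}.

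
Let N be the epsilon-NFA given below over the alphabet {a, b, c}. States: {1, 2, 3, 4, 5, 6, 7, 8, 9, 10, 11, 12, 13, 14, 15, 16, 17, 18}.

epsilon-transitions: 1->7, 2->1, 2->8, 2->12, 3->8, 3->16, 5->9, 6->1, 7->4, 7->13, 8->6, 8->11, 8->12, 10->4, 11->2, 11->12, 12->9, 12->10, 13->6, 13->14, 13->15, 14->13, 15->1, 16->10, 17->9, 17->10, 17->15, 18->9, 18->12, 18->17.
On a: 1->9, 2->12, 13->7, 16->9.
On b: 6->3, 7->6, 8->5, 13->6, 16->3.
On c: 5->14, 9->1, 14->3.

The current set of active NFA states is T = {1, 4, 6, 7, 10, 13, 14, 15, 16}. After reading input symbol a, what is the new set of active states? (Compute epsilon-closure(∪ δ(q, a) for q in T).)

{1, 4, 6, 7, 9, 13, 14, 15}

1 on a → {9}.
13 on a → {7}.
16 on a → {9}.
No a-transition from 4, 6, 7, 10, 14, 15.
Union after reading a: {7, 9}.
Now take the epsilon-closure:
From 7 via epsilon: add 4, 13.
From 13 via epsilon: add 6, 14, 15.
From 6 via epsilon: add 1.
No new states can be added; the closed set is {1, 4, 6, 7, 9, 13, 14, 15}.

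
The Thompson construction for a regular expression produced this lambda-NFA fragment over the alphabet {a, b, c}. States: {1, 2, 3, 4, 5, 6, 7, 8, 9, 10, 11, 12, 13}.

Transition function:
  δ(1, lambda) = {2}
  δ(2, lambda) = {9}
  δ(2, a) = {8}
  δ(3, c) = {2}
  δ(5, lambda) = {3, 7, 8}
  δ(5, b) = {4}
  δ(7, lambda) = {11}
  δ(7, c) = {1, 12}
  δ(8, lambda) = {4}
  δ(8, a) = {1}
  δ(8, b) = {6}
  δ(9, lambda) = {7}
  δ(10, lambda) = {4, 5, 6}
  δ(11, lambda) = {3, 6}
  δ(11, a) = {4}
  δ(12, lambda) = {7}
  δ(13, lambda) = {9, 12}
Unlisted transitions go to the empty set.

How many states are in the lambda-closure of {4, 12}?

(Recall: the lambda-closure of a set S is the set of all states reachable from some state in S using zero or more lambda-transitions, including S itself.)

Start with {4, 12}.
From 12 via lambda: add 7.
From 7 via lambda: add 11.
From 11 via lambda: add 3, 6.
lambda-closure = {3, 4, 6, 7, 11, 12}, which has 6 states.

6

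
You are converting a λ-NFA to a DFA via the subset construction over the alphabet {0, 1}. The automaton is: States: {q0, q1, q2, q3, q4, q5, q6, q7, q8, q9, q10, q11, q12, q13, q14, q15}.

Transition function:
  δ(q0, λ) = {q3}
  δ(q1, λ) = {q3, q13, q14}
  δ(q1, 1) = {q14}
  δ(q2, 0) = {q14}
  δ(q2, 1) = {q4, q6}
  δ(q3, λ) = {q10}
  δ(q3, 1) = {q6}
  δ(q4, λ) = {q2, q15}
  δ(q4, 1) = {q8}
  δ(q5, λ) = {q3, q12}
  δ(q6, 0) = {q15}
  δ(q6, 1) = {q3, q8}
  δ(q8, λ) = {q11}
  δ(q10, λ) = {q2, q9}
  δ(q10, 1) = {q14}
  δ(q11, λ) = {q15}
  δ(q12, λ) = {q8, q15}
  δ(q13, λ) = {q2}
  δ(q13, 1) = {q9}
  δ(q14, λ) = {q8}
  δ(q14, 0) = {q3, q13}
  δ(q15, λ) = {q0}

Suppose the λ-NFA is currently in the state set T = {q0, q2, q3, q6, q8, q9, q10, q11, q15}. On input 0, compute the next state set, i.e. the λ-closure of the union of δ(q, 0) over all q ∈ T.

{q0, q2, q3, q8, q9, q10, q11, q14, q15}

q2 on 0 → {q14}.
q6 on 0 → {q15}.
No 0-transition from q0, q3, q8, q9, q10, q11, q15.
Union after reading 0: {q14, q15}.
Now take the λ-closure:
From q14 via λ: add q8.
From q15 via λ: add q0.
From q0 via λ: add q3.
From q8 via λ: add q11.
From q3 via λ: add q10.
From q10 via λ: add q2, q9.
No new states can be added; the closed set is {q0, q2, q3, q8, q9, q10, q11, q14, q15}.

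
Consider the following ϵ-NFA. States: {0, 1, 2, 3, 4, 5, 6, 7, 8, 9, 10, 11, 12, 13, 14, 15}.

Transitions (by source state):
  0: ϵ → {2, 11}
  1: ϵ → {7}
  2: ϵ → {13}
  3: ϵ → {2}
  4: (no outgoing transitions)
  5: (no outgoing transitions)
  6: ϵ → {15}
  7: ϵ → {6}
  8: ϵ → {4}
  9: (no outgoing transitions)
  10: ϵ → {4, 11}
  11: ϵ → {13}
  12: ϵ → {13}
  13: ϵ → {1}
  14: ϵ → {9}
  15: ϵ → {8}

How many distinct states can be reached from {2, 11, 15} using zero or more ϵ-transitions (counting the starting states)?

Start with {2, 11, 15}.
From 2 via ϵ: add 13.
From 15 via ϵ: add 8.
From 8 via ϵ: add 4.
From 13 via ϵ: add 1.
From 1 via ϵ: add 7.
From 7 via ϵ: add 6.
ϵ-closure = {1, 2, 4, 6, 7, 8, 11, 13, 15}, which has 9 states.

9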